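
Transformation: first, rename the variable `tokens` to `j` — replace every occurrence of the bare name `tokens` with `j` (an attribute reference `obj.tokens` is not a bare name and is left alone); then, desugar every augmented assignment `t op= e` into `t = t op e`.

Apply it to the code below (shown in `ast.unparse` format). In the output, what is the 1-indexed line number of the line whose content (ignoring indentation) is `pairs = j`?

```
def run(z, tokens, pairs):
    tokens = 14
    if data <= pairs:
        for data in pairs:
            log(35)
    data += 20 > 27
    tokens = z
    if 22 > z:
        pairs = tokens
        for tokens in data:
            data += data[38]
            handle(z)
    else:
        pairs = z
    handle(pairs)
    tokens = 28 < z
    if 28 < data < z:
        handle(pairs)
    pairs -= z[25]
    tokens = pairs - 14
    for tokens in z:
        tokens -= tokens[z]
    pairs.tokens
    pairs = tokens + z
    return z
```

Transformed code:
def run(z, j, pairs):
    j = 14
    if data <= pairs:
        for data in pairs:
            log(35)
    data = data + (20 > 27)
    j = z
    if 22 > z:
        pairs = j
        for j in data:
            data = data + data[38]
            handle(z)
    else:
        pairs = z
    handle(pairs)
    j = 28 < z
    if 28 < data < z:
        handle(pairs)
    pairs = pairs - z[25]
    j = pairs - 14
    for j in z:
        j = j - j[z]
    pairs.tokens
    pairs = j + z
    return z

9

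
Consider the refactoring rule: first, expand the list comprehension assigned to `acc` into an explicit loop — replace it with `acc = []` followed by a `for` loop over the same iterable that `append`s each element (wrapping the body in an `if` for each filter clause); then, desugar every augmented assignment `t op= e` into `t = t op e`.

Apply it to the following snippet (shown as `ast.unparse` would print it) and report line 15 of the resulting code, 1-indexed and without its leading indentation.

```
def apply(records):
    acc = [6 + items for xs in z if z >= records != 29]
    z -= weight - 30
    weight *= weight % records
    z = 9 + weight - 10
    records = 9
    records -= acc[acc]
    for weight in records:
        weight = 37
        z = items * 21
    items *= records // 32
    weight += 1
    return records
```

weight = weight + 1

Transformed code:
def apply(records):
    acc = []
    for xs in z:
        if z >= records != 29:
            acc.append(6 + items)
    z = z - (weight - 30)
    weight = weight * (weight % records)
    z = 9 + weight - 10
    records = 9
    records = records - acc[acc]
    for weight in records:
        weight = 37
        z = items * 21
    items = items * (records // 32)
    weight = weight + 1
    return records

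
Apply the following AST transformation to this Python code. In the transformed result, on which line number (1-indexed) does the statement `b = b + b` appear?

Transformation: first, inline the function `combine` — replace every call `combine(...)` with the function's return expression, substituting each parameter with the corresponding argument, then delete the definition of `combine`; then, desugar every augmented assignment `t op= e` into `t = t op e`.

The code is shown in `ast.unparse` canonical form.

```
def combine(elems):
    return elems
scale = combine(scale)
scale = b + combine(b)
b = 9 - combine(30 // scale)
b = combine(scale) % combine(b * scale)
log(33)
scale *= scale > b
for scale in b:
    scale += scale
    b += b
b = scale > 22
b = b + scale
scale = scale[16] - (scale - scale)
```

9

Transformed code:
scale = scale
scale = b + b
b = 9 - 30 // scale
b = scale % (b * scale)
log(33)
scale = scale * (scale > b)
for scale in b:
    scale = scale + scale
    b = b + b
b = scale > 22
b = b + scale
scale = scale[16] - (scale - scale)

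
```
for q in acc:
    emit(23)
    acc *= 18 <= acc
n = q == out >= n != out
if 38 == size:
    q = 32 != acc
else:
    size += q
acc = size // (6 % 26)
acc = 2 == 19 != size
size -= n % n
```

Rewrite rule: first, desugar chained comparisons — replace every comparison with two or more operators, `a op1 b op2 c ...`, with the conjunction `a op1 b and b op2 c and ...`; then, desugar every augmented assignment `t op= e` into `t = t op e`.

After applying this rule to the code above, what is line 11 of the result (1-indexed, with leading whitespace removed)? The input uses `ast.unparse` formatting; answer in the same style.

size = size - n % n

Transformed code:
for q in acc:
    emit(23)
    acc = acc * (18 <= acc)
n = q == out and out >= n and (n != out)
if 38 == size:
    q = 32 != acc
else:
    size = size + q
acc = size // (6 % 26)
acc = 2 == 19 and 19 != size
size = size - n % n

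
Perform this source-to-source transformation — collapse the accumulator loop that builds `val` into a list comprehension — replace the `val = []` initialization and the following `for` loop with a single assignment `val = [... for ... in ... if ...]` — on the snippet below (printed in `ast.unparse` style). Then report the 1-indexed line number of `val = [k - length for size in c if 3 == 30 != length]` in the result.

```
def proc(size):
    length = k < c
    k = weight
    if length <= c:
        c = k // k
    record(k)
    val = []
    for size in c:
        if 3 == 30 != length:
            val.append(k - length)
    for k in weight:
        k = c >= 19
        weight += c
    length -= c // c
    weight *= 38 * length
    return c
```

7

Transformed code:
def proc(size):
    length = k < c
    k = weight
    if length <= c:
        c = k // k
    record(k)
    val = [k - length for size in c if 3 == 30 != length]
    for k in weight:
        k = c >= 19
        weight += c
    length -= c // c
    weight *= 38 * length
    return c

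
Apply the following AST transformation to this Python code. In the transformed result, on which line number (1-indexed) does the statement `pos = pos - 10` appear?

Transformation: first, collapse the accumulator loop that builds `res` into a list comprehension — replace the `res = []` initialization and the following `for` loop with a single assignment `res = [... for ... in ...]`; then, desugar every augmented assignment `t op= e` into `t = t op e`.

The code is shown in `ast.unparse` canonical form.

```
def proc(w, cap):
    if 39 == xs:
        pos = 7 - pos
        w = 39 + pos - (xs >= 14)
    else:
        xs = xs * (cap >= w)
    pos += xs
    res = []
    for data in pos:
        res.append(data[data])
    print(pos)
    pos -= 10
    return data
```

Transformed code:
def proc(w, cap):
    if 39 == xs:
        pos = 7 - pos
        w = 39 + pos - (xs >= 14)
    else:
        xs = xs * (cap >= w)
    pos = pos + xs
    res = [data[data] for data in pos]
    print(pos)
    pos = pos - 10
    return data

10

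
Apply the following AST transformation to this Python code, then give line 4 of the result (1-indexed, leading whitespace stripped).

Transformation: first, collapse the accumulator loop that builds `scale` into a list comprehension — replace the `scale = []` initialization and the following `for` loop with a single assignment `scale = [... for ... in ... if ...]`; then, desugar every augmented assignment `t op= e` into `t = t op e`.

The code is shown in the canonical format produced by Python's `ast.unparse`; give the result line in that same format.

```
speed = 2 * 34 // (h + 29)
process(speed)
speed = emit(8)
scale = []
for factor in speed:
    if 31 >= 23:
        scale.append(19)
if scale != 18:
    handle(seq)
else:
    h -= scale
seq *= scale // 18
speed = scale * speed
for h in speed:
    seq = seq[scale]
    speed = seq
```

scale = [19 for factor in speed if 31 >= 23]

Transformed code:
speed = 2 * 34 // (h + 29)
process(speed)
speed = emit(8)
scale = [19 for factor in speed if 31 >= 23]
if scale != 18:
    handle(seq)
else:
    h = h - scale
seq = seq * (scale // 18)
speed = scale * speed
for h in speed:
    seq = seq[scale]
    speed = seq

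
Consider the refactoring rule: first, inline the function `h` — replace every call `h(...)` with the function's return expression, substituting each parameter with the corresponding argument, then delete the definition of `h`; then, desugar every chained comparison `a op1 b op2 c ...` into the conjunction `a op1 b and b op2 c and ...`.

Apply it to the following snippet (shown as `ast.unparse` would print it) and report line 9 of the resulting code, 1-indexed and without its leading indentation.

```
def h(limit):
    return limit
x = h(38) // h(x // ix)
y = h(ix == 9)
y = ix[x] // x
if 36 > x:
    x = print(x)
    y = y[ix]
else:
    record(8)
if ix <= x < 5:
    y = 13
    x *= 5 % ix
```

if ix <= x and x < 5:

Transformed code:
x = 38 // (x // ix)
y = ix == 9
y = ix[x] // x
if 36 > x:
    x = print(x)
    y = y[ix]
else:
    record(8)
if ix <= x and x < 5:
    y = 13
    x *= 5 % ix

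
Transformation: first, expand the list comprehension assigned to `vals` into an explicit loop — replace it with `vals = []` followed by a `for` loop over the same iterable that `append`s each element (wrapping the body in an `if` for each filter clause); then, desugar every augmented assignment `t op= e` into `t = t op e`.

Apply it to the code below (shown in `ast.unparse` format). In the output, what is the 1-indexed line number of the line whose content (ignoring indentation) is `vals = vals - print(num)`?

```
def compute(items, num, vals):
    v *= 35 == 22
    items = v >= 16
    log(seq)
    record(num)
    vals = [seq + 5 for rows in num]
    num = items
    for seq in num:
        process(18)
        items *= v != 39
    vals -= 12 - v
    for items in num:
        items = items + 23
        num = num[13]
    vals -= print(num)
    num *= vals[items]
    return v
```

17

Transformed code:
def compute(items, num, vals):
    v = v * (35 == 22)
    items = v >= 16
    log(seq)
    record(num)
    vals = []
    for rows in num:
        vals.append(seq + 5)
    num = items
    for seq in num:
        process(18)
        items = items * (v != 39)
    vals = vals - (12 - v)
    for items in num:
        items = items + 23
        num = num[13]
    vals = vals - print(num)
    num = num * vals[items]
    return v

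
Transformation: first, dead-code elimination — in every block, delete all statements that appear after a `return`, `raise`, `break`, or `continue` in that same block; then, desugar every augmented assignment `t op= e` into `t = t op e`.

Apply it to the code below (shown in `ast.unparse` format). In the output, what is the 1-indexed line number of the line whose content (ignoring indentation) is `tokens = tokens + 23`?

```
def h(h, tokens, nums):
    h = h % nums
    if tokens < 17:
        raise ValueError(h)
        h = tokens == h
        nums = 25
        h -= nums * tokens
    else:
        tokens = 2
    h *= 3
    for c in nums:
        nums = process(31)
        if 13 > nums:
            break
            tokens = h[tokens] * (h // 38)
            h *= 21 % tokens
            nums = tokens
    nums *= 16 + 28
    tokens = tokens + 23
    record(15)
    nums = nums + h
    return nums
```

13

Transformed code:
def h(h, tokens, nums):
    h = h % nums
    if tokens < 17:
        raise ValueError(h)
    else:
        tokens = 2
    h = h * 3
    for c in nums:
        nums = process(31)
        if 13 > nums:
            break
    nums = nums * (16 + 28)
    tokens = tokens + 23
    record(15)
    nums = nums + h
    return nums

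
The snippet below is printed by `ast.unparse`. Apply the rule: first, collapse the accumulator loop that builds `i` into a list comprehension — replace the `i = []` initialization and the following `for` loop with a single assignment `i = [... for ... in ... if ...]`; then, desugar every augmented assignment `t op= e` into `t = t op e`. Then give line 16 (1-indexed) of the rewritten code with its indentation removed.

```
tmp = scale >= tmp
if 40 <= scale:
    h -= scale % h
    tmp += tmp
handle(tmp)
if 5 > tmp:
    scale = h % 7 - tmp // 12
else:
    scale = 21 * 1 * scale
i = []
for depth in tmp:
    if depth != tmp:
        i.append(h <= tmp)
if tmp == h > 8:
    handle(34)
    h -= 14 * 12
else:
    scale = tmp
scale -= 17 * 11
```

scale = scale - 17 * 11

Transformed code:
tmp = scale >= tmp
if 40 <= scale:
    h = h - scale % h
    tmp = tmp + tmp
handle(tmp)
if 5 > tmp:
    scale = h % 7 - tmp // 12
else:
    scale = 21 * 1 * scale
i = [h <= tmp for depth in tmp if depth != tmp]
if tmp == h > 8:
    handle(34)
    h = h - 14 * 12
else:
    scale = tmp
scale = scale - 17 * 11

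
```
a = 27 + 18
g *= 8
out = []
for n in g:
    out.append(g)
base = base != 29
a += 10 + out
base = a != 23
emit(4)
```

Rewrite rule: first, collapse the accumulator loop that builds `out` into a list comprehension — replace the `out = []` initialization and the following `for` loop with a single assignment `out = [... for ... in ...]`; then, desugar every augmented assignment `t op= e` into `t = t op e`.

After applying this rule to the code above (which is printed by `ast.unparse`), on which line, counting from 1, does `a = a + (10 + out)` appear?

Transformed code:
a = 27 + 18
g = g * 8
out = [g for n in g]
base = base != 29
a = a + (10 + out)
base = a != 23
emit(4)

5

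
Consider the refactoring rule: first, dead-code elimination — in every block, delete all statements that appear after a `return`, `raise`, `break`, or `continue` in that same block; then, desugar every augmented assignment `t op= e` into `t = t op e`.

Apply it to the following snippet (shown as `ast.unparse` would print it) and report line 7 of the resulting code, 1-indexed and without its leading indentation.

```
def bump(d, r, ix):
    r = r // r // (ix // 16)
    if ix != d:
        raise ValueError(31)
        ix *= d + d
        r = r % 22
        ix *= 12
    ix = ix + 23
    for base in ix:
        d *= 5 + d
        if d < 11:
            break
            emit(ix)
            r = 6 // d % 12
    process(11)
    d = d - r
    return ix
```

Transformed code:
def bump(d, r, ix):
    r = r // r // (ix // 16)
    if ix != d:
        raise ValueError(31)
    ix = ix + 23
    for base in ix:
        d = d * (5 + d)
        if d < 11:
            break
    process(11)
    d = d - r
    return ix

d = d * (5 + d)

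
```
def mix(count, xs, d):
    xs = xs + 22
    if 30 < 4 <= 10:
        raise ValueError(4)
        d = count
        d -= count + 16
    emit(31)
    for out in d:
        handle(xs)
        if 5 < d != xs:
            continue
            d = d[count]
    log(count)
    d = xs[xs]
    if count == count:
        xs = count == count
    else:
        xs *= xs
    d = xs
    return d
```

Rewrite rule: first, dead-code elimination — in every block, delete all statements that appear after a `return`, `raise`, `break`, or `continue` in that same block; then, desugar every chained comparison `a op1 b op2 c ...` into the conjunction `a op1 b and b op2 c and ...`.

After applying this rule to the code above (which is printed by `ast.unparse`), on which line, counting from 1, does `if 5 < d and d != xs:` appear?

Transformed code:
def mix(count, xs, d):
    xs = xs + 22
    if 30 < 4 and 4 <= 10:
        raise ValueError(4)
    emit(31)
    for out in d:
        handle(xs)
        if 5 < d and d != xs:
            continue
    log(count)
    d = xs[xs]
    if count == count:
        xs = count == count
    else:
        xs *= xs
    d = xs
    return d

8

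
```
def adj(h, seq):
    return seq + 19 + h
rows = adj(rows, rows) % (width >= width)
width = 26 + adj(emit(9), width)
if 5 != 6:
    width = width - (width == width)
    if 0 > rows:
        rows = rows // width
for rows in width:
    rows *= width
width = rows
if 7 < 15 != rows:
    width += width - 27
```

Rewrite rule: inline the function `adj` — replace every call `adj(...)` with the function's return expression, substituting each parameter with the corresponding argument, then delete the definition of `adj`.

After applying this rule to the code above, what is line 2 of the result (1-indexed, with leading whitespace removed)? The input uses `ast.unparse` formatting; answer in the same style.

Transformed code:
rows = (rows + 19 + rows) % (width >= width)
width = 26 + (width + 19 + emit(9))
if 5 != 6:
    width = width - (width == width)
    if 0 > rows:
        rows = rows // width
for rows in width:
    rows *= width
width = rows
if 7 < 15 != rows:
    width += width - 27

width = 26 + (width + 19 + emit(9))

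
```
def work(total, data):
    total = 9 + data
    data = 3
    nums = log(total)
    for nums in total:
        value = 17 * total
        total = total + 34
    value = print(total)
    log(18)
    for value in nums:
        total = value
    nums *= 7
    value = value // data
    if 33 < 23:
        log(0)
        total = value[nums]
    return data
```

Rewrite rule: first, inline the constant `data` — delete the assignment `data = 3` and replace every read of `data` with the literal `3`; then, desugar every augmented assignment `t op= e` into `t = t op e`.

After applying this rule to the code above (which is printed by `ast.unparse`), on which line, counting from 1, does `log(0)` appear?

14

Transformed code:
def work(total, data):
    total = 9 + 3
    nums = log(total)
    for nums in total:
        value = 17 * total
        total = total + 34
    value = print(total)
    log(18)
    for value in nums:
        total = value
    nums = nums * 7
    value = value // 3
    if 33 < 23:
        log(0)
        total = value[nums]
    return 3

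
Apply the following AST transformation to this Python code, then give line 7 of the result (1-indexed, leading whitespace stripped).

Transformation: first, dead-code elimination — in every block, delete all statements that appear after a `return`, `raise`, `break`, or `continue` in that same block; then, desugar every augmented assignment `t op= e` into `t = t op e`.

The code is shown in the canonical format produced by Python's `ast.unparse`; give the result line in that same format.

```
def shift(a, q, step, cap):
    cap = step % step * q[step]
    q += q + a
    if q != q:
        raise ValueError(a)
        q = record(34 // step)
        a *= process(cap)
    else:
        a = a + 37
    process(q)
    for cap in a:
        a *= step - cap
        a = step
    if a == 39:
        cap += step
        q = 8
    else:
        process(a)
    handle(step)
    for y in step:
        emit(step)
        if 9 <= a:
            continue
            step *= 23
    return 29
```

a = a + 37

Transformed code:
def shift(a, q, step, cap):
    cap = step % step * q[step]
    q = q + (q + a)
    if q != q:
        raise ValueError(a)
    else:
        a = a + 37
    process(q)
    for cap in a:
        a = a * (step - cap)
        a = step
    if a == 39:
        cap = cap + step
        q = 8
    else:
        process(a)
    handle(step)
    for y in step:
        emit(step)
        if 9 <= a:
            continue
    return 29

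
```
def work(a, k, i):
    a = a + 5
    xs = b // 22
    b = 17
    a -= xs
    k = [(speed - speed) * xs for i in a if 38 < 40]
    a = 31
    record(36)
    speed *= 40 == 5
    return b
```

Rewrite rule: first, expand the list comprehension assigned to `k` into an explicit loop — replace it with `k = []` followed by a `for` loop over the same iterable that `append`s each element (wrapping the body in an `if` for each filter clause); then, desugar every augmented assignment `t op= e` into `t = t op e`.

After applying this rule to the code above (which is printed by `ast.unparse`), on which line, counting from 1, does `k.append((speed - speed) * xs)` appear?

9

Transformed code:
def work(a, k, i):
    a = a + 5
    xs = b // 22
    b = 17
    a = a - xs
    k = []
    for i in a:
        if 38 < 40:
            k.append((speed - speed) * xs)
    a = 31
    record(36)
    speed = speed * (40 == 5)
    return b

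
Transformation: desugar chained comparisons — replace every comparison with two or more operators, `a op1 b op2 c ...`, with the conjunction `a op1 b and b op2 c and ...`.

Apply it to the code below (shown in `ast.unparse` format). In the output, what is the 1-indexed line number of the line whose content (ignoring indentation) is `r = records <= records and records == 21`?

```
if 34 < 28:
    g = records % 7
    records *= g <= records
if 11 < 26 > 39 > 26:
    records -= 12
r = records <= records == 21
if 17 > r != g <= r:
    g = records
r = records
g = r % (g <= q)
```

6

Transformed code:
if 34 < 28:
    g = records % 7
    records *= g <= records
if 11 < 26 and 26 > 39 and (39 > 26):
    records -= 12
r = records <= records and records == 21
if 17 > r and r != g and (g <= r):
    g = records
r = records
g = r % (g <= q)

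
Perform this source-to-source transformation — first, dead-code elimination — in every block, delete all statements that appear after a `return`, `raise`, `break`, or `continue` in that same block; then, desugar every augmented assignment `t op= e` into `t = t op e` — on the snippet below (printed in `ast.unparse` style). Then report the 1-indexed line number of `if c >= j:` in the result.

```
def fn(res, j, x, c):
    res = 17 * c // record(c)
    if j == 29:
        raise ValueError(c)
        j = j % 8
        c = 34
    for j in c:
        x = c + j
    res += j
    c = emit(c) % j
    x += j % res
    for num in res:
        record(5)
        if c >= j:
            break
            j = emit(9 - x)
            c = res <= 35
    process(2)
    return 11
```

12

Transformed code:
def fn(res, j, x, c):
    res = 17 * c // record(c)
    if j == 29:
        raise ValueError(c)
    for j in c:
        x = c + j
    res = res + j
    c = emit(c) % j
    x = x + j % res
    for num in res:
        record(5)
        if c >= j:
            break
    process(2)
    return 11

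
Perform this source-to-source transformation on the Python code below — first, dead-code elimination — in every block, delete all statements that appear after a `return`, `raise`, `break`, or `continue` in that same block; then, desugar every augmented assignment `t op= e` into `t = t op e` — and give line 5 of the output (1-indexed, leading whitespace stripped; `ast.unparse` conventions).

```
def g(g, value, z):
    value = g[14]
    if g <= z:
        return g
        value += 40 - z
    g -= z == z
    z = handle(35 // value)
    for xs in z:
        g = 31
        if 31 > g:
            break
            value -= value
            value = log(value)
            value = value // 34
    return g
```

Transformed code:
def g(g, value, z):
    value = g[14]
    if g <= z:
        return g
    g = g - (z == z)
    z = handle(35 // value)
    for xs in z:
        g = 31
        if 31 > g:
            break
    return g

g = g - (z == z)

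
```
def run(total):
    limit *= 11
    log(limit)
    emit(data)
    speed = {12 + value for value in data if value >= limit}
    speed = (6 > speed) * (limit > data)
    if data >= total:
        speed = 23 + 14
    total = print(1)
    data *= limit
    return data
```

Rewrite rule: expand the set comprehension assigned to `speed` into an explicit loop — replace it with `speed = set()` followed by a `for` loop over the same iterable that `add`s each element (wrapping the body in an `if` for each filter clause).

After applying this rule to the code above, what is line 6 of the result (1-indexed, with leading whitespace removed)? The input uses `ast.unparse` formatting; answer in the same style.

Transformed code:
def run(total):
    limit *= 11
    log(limit)
    emit(data)
    speed = set()
    for value in data:
        if value >= limit:
            speed.add(12 + value)
    speed = (6 > speed) * (limit > data)
    if data >= total:
        speed = 23 + 14
    total = print(1)
    data *= limit
    return data

for value in data:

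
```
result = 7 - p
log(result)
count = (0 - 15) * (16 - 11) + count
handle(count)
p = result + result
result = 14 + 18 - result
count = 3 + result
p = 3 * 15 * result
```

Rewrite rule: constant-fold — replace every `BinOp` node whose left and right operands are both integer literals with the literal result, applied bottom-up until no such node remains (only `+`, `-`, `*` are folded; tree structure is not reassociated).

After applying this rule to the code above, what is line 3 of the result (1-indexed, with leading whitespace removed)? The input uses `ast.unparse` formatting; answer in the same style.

count = -75 + count

Transformed code:
result = 7 - p
log(result)
count = -75 + count
handle(count)
p = result + result
result = 32 - result
count = 3 + result
p = 45 * result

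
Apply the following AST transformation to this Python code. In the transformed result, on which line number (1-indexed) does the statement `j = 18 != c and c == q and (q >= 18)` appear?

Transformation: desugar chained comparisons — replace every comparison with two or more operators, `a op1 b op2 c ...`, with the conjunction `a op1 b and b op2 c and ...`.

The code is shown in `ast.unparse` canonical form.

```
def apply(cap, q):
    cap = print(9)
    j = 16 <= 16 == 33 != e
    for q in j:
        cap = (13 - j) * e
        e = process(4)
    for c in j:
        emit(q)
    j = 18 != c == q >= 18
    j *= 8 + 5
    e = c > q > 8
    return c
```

9

Transformed code:
def apply(cap, q):
    cap = print(9)
    j = 16 <= 16 and 16 == 33 and (33 != e)
    for q in j:
        cap = (13 - j) * e
        e = process(4)
    for c in j:
        emit(q)
    j = 18 != c and c == q and (q >= 18)
    j *= 8 + 5
    e = c > q and q > 8
    return c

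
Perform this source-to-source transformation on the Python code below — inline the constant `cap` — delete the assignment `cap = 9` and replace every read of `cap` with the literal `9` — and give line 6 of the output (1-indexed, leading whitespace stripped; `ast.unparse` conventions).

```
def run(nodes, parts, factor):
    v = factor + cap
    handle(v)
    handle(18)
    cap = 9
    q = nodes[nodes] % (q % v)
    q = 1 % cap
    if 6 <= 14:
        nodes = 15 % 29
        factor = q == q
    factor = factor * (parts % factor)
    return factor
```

q = 1 % 9

Transformed code:
def run(nodes, parts, factor):
    v = factor + 9
    handle(v)
    handle(18)
    q = nodes[nodes] % (q % v)
    q = 1 % 9
    if 6 <= 14:
        nodes = 15 % 29
        factor = q == q
    factor = factor * (parts % factor)
    return factor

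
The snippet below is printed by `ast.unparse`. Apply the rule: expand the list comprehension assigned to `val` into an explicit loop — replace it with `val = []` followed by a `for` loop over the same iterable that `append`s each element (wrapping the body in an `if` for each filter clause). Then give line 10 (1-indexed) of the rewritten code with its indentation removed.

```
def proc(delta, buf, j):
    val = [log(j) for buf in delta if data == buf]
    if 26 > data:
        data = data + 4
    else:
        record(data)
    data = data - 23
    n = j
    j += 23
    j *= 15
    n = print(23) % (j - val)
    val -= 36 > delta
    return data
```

Transformed code:
def proc(delta, buf, j):
    val = []
    for buf in delta:
        if data == buf:
            val.append(log(j))
    if 26 > data:
        data = data + 4
    else:
        record(data)
    data = data - 23
    n = j
    j += 23
    j *= 15
    n = print(23) % (j - val)
    val -= 36 > delta
    return data

data = data - 23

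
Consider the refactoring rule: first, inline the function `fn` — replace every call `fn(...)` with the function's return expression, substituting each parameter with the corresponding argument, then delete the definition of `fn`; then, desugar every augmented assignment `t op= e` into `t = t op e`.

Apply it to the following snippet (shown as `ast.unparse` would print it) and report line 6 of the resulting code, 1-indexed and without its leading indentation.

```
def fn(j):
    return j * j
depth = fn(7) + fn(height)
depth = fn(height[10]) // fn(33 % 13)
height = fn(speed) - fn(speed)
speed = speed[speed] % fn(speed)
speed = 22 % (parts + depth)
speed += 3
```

speed = speed + 3

Transformed code:
depth = 7 * 7 + height * height
depth = height[10] * height[10] // (33 % 13 * (33 % 13))
height = speed * speed - speed * speed
speed = speed[speed] % (speed * speed)
speed = 22 % (parts + depth)
speed = speed + 3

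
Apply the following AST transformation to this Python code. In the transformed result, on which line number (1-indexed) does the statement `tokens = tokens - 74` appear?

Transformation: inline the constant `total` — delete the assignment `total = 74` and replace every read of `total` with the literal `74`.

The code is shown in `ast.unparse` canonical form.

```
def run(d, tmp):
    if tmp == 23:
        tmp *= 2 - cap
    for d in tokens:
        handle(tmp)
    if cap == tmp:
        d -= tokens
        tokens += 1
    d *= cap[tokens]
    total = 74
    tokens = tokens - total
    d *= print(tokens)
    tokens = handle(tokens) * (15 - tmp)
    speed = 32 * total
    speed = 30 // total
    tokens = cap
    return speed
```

Transformed code:
def run(d, tmp):
    if tmp == 23:
        tmp *= 2 - cap
    for d in tokens:
        handle(tmp)
    if cap == tmp:
        d -= tokens
        tokens += 1
    d *= cap[tokens]
    tokens = tokens - 74
    d *= print(tokens)
    tokens = handle(tokens) * (15 - tmp)
    speed = 32 * 74
    speed = 30 // 74
    tokens = cap
    return speed

10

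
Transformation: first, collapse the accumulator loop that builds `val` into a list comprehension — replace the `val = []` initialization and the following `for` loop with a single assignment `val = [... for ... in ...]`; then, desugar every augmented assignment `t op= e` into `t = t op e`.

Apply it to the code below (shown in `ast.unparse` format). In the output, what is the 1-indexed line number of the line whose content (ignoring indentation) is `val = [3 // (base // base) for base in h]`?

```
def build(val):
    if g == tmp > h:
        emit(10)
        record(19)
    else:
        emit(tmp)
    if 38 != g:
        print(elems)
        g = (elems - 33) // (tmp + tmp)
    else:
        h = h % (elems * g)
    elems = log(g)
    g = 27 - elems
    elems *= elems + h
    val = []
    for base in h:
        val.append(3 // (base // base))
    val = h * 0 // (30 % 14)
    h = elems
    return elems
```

Transformed code:
def build(val):
    if g == tmp > h:
        emit(10)
        record(19)
    else:
        emit(tmp)
    if 38 != g:
        print(elems)
        g = (elems - 33) // (tmp + tmp)
    else:
        h = h % (elems * g)
    elems = log(g)
    g = 27 - elems
    elems = elems * (elems + h)
    val = [3 // (base // base) for base in h]
    val = h * 0 // (30 % 14)
    h = elems
    return elems

15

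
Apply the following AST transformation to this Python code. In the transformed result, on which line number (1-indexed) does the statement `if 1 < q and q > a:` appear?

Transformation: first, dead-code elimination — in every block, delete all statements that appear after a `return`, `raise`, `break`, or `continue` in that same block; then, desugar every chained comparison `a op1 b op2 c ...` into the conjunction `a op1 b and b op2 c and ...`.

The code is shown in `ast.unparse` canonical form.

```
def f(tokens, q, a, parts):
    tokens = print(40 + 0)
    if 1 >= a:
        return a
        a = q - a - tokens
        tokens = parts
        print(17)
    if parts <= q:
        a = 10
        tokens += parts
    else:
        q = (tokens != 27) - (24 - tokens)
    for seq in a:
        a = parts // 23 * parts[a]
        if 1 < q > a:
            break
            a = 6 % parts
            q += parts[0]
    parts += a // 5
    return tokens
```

12

Transformed code:
def f(tokens, q, a, parts):
    tokens = print(40 + 0)
    if 1 >= a:
        return a
    if parts <= q:
        a = 10
        tokens += parts
    else:
        q = (tokens != 27) - (24 - tokens)
    for seq in a:
        a = parts // 23 * parts[a]
        if 1 < q and q > a:
            break
    parts += a // 5
    return tokens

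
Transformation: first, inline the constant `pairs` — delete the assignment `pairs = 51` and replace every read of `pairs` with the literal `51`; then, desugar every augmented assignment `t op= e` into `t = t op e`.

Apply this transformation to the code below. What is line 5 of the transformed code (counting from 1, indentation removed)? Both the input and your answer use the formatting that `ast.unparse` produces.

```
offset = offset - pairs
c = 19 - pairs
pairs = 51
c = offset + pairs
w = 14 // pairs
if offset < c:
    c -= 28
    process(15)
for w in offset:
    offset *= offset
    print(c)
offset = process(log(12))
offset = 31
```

if offset < c:

Transformed code:
offset = offset - 51
c = 19 - 51
c = offset + 51
w = 14 // 51
if offset < c:
    c = c - 28
    process(15)
for w in offset:
    offset = offset * offset
    print(c)
offset = process(log(12))
offset = 31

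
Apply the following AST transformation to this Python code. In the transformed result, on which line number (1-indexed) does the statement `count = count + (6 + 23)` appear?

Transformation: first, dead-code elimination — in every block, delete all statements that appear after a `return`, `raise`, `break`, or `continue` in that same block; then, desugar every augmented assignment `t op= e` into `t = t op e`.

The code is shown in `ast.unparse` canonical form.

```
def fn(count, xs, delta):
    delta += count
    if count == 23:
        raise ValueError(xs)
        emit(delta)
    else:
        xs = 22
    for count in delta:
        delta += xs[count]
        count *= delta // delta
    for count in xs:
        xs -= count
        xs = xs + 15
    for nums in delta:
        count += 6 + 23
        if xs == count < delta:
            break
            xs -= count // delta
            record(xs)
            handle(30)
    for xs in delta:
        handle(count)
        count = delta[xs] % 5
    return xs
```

14

Transformed code:
def fn(count, xs, delta):
    delta = delta + count
    if count == 23:
        raise ValueError(xs)
    else:
        xs = 22
    for count in delta:
        delta = delta + xs[count]
        count = count * (delta // delta)
    for count in xs:
        xs = xs - count
        xs = xs + 15
    for nums in delta:
        count = count + (6 + 23)
        if xs == count < delta:
            break
    for xs in delta:
        handle(count)
        count = delta[xs] % 5
    return xs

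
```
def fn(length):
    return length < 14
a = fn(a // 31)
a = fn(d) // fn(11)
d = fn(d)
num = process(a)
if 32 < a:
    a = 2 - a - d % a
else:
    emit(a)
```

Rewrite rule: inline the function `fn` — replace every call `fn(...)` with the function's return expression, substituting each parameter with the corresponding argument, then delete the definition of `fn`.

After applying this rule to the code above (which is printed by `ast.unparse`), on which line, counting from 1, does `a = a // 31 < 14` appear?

Transformed code:
a = a // 31 < 14
a = (d < 14) // (11 < 14)
d = d < 14
num = process(a)
if 32 < a:
    a = 2 - a - d % a
else:
    emit(a)

1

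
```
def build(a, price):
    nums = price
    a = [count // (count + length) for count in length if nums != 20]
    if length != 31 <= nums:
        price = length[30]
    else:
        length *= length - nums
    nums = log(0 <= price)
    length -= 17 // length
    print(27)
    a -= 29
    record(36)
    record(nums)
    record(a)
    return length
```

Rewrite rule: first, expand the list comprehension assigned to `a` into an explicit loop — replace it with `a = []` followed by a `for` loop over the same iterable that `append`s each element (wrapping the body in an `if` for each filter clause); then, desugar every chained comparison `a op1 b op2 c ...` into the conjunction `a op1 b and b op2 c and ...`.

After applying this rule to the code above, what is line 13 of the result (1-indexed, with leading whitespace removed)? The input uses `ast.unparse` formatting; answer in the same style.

print(27)

Transformed code:
def build(a, price):
    nums = price
    a = []
    for count in length:
        if nums != 20:
            a.append(count // (count + length))
    if length != 31 and 31 <= nums:
        price = length[30]
    else:
        length *= length - nums
    nums = log(0 <= price)
    length -= 17 // length
    print(27)
    a -= 29
    record(36)
    record(nums)
    record(a)
    return length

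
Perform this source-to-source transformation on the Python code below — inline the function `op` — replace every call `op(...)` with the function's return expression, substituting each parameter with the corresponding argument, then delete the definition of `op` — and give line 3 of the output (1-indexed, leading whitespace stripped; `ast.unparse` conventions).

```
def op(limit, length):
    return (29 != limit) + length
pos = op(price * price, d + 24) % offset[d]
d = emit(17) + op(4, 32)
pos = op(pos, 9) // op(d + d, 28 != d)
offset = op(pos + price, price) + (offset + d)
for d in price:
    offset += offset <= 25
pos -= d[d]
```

Transformed code:
pos = ((29 != price * price) + (d + 24)) % offset[d]
d = emit(17) + ((29 != 4) + 32)
pos = ((29 != pos) + 9) // ((29 != d + d) + (28 != d))
offset = (29 != pos + price) + price + (offset + d)
for d in price:
    offset += offset <= 25
pos -= d[d]

pos = ((29 != pos) + 9) // ((29 != d + d) + (28 != d))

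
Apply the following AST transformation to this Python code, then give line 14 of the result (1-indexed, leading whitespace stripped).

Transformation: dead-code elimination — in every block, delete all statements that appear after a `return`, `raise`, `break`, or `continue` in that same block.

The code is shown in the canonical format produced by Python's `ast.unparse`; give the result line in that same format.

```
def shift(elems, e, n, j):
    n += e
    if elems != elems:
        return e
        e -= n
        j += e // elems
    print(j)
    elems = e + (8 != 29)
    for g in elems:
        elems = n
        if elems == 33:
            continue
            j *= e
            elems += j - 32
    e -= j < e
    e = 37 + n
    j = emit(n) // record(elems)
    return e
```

Transformed code:
def shift(elems, e, n, j):
    n += e
    if elems != elems:
        return e
    print(j)
    elems = e + (8 != 29)
    for g in elems:
        elems = n
        if elems == 33:
            continue
    e -= j < e
    e = 37 + n
    j = emit(n) // record(elems)
    return e

return e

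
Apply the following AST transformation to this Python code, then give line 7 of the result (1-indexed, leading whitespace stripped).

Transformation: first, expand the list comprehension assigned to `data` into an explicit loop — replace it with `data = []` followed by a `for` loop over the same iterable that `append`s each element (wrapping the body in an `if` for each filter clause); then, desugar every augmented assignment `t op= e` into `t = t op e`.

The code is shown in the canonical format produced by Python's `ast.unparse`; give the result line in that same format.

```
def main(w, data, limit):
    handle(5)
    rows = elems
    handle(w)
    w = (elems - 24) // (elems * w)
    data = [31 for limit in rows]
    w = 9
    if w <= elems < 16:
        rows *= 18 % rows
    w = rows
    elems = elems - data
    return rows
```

Transformed code:
def main(w, data, limit):
    handle(5)
    rows = elems
    handle(w)
    w = (elems - 24) // (elems * w)
    data = []
    for limit in rows:
        data.append(31)
    w = 9
    if w <= elems < 16:
        rows = rows * (18 % rows)
    w = rows
    elems = elems - data
    return rows

for limit in rows:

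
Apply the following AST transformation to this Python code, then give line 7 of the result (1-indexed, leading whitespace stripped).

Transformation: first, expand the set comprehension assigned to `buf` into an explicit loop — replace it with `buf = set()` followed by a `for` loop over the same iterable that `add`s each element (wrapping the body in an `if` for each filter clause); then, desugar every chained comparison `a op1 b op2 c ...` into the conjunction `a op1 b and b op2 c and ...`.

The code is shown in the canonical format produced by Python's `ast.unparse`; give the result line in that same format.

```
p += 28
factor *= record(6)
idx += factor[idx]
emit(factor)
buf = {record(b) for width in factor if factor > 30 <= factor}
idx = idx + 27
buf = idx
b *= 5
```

if factor > 30 and 30 <= factor:

Transformed code:
p += 28
factor *= record(6)
idx += factor[idx]
emit(factor)
buf = set()
for width in factor:
    if factor > 30 and 30 <= factor:
        buf.add(record(b))
idx = idx + 27
buf = idx
b *= 5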